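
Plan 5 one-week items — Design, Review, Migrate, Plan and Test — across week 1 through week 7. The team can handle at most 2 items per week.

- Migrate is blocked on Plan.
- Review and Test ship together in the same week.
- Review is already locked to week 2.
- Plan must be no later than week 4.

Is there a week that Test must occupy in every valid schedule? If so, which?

week 2

Test must be in the same week as Review, which can't be before week 2, so Test is at least week 2; Test must be in the same week as Review, which can't be after week 2, so Test is at most week 2.
So Test is pinned to week 2.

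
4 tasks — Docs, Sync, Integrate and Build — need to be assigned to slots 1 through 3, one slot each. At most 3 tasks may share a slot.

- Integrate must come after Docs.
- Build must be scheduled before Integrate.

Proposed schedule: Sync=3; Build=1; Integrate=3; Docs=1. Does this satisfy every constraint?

Valid

Integrate must come after Docs — holds.
At most 3 tasks may share a slot — holds.
Build must be scheduled before Integrate — holds.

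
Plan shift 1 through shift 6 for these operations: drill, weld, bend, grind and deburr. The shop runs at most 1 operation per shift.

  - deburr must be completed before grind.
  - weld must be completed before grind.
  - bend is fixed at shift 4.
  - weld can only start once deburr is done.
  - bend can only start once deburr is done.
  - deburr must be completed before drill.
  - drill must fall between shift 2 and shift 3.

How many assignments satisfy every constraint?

7

Splitting on drill: it can be shift 2 (3), shift 3 (4). Listing each branch's schedules as (weld, bend, grind, deburr) by shift number:
drill=shift 2: (3,4,5,1) (3,4,6,1) (5,4,6,1) — 3.
drill=shift 3: (2,4,5,1) (2,4,6,1) (5,4,6,1) (5,4,6,2) — 4.
Summing: 3 + 4 = 7.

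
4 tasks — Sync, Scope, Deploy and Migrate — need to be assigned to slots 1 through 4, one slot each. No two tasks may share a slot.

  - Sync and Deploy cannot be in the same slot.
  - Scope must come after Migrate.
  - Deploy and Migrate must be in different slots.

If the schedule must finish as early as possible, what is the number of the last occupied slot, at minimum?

The precedence chain requires at least 2 distinct slots.
With at most 1 per slot and 4 tasks, at least 4 slots are needed.
4 works (last occupied slot: 4): for example Sync=3, Migrate=1, Deploy=4, Scope=2.

4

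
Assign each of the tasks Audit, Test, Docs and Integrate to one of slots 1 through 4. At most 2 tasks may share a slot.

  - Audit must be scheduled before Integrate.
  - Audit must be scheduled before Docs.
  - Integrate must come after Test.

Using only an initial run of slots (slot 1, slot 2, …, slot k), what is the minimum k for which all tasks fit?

The precedence chain requires at least 2 distinct slots.
With at most 2 per slot and 4 tasks, at least 2 slots are needed.
2 works (last occupied slot: 2): for example Integrate in 2; Audit in 1; Test in 1; Docs in 2.

2 slots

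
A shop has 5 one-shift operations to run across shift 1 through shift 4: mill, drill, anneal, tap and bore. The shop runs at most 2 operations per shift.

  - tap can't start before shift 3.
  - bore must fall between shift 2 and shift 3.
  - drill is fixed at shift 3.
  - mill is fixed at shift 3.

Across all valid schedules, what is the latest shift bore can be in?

Bore is available from shift 2; bore's own window allows nothing later than shift 3.
bore at shift 2 is achievable: anneal=shift 1; drill=shift 3; bore=shift 2; mill=shift 3; tap=shift 4.
Nothing later works — the capacity limit rule out every shift after shift 2.

shift 2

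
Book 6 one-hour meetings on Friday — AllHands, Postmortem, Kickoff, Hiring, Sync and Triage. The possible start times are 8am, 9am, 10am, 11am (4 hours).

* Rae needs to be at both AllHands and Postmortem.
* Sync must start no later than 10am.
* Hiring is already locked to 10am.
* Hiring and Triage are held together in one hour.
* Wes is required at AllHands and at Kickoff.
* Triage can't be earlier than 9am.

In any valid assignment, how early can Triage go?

10am

Triage is available from 9am; Triage must be in the same hour as Hiring, which can't be before 10am, so Triage is at least 10am; Triage must be in the same hour as Hiring, which can't be after 10am, so Triage is at most 10am.
Triage at 10am is achievable: AllHands in 8am, Sync in 8am, Postmortem in 9am, Triage in 10am, Hiring in 10am, Kickoff in 9am.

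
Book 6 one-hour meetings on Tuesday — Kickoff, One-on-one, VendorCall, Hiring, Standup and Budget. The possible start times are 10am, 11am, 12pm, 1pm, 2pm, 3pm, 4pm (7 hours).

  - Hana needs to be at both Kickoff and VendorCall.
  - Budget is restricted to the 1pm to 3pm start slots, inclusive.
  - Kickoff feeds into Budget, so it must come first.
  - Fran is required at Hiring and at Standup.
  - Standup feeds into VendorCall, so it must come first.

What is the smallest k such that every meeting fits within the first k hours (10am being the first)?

4

The precedence chain requires at least 2 distinct hours.
Budget can't be placed before 1pm — that is hour 4 counting from 10am — so the schedule must run through at least 4 hours.
4 works (last occupied hour: 1pm): for example Budget=1pm; Standup=10am; One-on-one=10am; VendorCall=11am; Hiring=11am; Kickoff=10am.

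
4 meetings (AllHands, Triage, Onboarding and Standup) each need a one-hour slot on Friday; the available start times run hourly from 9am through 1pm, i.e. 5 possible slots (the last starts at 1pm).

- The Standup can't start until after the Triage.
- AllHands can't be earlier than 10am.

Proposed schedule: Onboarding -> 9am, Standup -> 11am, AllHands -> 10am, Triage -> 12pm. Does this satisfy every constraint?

The Standup can't start until after the Triage — violated.
AllHands can't be earlier than 10am — holds.

Invalid. The Standup can't start until after the Triage.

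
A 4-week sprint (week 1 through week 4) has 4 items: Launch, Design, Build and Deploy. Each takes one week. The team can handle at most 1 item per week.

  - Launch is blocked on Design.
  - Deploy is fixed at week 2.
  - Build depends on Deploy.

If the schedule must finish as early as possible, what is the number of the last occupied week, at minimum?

4

The precedence chain requires at least 2 distinct weeks.
With at most 1 per week and 4 tasks, at least 4 weeks are needed.
Propagating the time windows through the other constraints, Build can't land before week 3, so the schedule must run through at least week 3.
4 works (last occupied week: week 4): for example Build -> week 4; Deploy -> week 2; Launch -> week 3; Design -> week 1.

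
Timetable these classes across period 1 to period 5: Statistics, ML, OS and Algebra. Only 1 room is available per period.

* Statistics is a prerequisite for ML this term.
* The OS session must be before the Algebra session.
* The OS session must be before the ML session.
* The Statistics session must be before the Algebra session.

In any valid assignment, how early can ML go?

period 3

Precedence pushes ML to at least period 2.
ML at period 3 is achievable: ML -> period 3; OS -> period 2; Statistics -> period 1; Algebra -> period 4.
Nothing earlier works — the capacity limit rule out every period before period 3.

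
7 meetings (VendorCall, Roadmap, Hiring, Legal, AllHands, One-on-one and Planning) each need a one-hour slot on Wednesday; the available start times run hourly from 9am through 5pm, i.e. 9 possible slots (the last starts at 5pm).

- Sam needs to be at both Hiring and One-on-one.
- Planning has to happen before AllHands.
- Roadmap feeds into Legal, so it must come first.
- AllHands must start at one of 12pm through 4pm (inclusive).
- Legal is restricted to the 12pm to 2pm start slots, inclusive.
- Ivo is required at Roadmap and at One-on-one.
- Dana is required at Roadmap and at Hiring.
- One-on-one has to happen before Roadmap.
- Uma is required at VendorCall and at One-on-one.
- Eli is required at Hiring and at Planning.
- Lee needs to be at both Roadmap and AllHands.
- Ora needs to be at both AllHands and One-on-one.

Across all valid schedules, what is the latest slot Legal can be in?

Legal is available from 12pm; Legal's own window allows nothing later than 2pm.
Legal at 2pm is achievable: Legal in 2pm; One-on-one in 9am; Hiring in 11am; Planning in 9am; VendorCall in 10am; AllHands in 12pm; Roadmap in 10am.

2pm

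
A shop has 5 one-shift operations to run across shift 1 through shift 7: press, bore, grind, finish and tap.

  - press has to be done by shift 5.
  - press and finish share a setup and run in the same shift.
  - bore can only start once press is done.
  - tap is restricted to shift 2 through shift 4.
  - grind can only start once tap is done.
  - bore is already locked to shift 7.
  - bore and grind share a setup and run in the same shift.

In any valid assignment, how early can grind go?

Grind must be in the same shift as bore, which can't be before shift 7, so grind is at least shift 7.
grind at shift 7 is achievable: grind in shift 7, finish in shift 1, press in shift 1, bore in shift 7, tap in shift 2.

shift 7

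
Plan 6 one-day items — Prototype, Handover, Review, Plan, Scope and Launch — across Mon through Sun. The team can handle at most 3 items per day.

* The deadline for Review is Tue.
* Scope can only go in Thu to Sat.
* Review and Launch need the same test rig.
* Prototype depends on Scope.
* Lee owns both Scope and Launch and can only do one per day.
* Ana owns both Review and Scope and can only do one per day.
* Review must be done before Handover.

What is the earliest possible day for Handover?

Precedence pushes Handover to at least Tue.
Handover at Tue is achievable: Scope=Thu, Handover=Tue, Review=Mon, Prototype=Fri, Launch=Tue, Plan=Mon.

Tue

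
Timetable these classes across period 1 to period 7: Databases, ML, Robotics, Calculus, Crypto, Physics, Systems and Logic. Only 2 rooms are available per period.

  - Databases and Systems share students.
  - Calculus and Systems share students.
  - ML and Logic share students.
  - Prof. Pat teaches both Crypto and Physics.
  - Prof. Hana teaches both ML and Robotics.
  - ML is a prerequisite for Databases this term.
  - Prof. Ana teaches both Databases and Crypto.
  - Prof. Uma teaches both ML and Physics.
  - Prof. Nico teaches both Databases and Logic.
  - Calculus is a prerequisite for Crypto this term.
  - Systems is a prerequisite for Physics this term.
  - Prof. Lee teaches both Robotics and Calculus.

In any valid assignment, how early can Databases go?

Precedence pushes Databases to at least period 2.
Databases at period 2 is achievable: Calculus -> period 1, Logic -> period 4, Physics -> period 4, Robotics -> period 2, Systems -> period 3, Databases -> period 2, ML -> period 1, Crypto -> period 3.

period 2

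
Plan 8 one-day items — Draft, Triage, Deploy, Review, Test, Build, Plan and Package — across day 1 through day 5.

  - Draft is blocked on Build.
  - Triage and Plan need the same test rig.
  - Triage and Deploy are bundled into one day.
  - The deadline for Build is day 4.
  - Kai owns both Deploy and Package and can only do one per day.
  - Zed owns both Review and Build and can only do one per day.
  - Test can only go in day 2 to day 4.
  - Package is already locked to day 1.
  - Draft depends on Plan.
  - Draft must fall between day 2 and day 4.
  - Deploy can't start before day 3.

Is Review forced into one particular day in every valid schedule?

No

Review can be day 1 (e.g. Package -> day 1, Build -> day 2, Review -> day 1, Deploy -> day 3, Plan -> day 1, Triage -> day 3, Test -> day 2, Draft -> day 3) or day 2 (e.g. Test=day 2, Draft=day 2, Build=day 1, Review=day 2, Deploy=day 3, Package=day 1, Plan=day 1, Triage=day 3).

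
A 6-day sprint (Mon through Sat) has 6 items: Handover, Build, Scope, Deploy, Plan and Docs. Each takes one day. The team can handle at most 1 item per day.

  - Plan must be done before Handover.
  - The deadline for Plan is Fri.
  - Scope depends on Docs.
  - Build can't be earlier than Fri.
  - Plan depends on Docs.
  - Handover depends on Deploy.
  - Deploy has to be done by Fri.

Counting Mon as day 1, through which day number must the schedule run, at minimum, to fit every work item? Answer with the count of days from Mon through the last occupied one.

6

The precedence chain requires at least 3 distinct days.
With at most 1 per day and 6 work items, at least 6 days are needed.
Build can't be placed before Fri — that is day 5 counting from Mon — so the schedule must run through at least 5 days.
6 works (last occupied day: Sat): for example Deploy=Wed, Docs=Mon, Scope=Sat, Handover=Thu, Build=Fri, Plan=Tue.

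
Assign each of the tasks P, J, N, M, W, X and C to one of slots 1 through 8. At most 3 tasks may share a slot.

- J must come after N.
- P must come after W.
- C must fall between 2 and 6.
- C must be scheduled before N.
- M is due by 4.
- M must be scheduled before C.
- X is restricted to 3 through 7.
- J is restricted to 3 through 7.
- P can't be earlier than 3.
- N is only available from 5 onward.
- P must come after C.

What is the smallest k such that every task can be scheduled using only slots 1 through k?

6 slots

The precedence chain requires at least 4 distinct slots.
With at most 3 per slot and 7 tasks, at least 3 slots are needed.
Propagating the time windows through the other constraints, J can't land before 6, so the schedule must run through at least slot 6.
6 works (last occupied slot: 6): for example J -> 6; W -> 1; P -> 3; X -> 3; N -> 5; M -> 1; C -> 2.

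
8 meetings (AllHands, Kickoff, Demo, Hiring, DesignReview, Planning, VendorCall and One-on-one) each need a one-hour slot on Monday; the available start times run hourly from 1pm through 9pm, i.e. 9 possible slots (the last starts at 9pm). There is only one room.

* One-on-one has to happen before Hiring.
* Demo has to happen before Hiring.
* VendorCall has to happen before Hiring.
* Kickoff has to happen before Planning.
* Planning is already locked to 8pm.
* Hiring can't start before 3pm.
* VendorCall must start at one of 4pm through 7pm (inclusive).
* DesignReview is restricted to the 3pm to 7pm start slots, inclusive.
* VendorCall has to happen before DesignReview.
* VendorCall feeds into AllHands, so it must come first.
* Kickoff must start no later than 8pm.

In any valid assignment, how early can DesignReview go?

5pm

DesignReview is available from 3pm; precedence pushes DesignReview to at least 5pm; DesignReview's own window allows nothing later than 7pm.
DesignReview at 5pm is achievable: VendorCall=4pm, One-on-one=3pm, Demo=2pm, AllHands=7pm, Planning=8pm, Hiring=6pm, DesignReview=5pm, Kickoff=1pm.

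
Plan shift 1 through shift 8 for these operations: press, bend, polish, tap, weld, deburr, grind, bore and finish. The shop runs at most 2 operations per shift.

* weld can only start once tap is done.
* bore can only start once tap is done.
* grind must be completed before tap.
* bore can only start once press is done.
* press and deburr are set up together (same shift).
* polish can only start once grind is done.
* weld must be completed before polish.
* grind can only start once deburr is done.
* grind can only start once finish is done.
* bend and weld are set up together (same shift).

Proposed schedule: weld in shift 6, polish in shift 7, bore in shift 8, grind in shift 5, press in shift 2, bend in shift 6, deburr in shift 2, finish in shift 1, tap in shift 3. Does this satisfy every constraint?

Invalid. grind must be completed before tap.

grind can only start once deburr is done — holds.
bore can only start once press is done — holds.
bore can only start once tap is done — holds.
press and deburr are set up together (same shift) — holds.
bend and weld are set up together (same shift) — holds.
weld can only start once tap is done — holds.
The shop runs at most 2 operations per shift — holds.
grind must be completed before tap — violated.
weld must be completed before polish — holds.
grind can only start once finish is done — holds.
polish can only start once grind is done — holds.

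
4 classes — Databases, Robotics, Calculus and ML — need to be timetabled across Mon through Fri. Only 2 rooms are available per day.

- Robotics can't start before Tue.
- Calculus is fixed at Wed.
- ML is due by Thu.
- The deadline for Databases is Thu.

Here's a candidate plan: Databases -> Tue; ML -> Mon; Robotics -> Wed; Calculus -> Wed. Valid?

Calculus is fixed at Wed — holds.
The deadline for Databases is Thu — holds.
ML is due by Thu — holds.
Only 2 rooms are available per day — holds.
Robotics can't start before Tue — holds.

Yes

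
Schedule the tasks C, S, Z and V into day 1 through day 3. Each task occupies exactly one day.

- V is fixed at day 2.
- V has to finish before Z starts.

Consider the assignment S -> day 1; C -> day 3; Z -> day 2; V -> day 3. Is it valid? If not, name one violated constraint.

Invalid. V has to finish before Z starts.

V has to finish before Z starts — violated.
V is fixed at day 2 — violated.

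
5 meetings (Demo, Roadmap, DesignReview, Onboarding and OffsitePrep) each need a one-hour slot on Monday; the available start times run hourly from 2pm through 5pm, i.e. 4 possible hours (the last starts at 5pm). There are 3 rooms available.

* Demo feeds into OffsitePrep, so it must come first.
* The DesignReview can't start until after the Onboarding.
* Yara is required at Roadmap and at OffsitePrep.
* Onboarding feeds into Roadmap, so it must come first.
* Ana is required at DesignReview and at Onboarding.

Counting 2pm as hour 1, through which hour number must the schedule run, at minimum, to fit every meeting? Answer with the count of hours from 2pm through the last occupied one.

The precedence chain requires at least 2 distinct hours.
With at most 3 per hour and 5 meetings, at least 2 hours are needed.
Could 2 hours be enough, i.e. nothing placed later than 3pm? No: DesignReview must come after Onboarding (at 2pm or later) → {3pm}; Onboarding must come before DesignReview (at 3pm or earlier) → {2pm}; OffsitePrep must come after Demo (at 2pm or later) → {3pm}; Roadmap must come after Onboarding (at 2pm or later) → {3pm}; OffsitePrep can't share with Roadmap (3pm) → nothing is left.
So 2 hours is not enough.
3 works (last occupied hour: 4pm): for example Roadmap -> 3pm, DesignReview -> 3pm, OffsitePrep -> 4pm, Demo -> 2pm, Onboarding -> 2pm.

3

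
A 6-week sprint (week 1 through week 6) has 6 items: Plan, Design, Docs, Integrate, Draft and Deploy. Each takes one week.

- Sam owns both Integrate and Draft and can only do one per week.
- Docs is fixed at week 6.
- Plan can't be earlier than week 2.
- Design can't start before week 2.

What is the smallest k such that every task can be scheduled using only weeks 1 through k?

6 weeks

Docs can't be placed before week 6, so the schedule must run through at least week 6.
6 works (last occupied week: week 6): for example Draft=week 2; Deploy=week 1; Docs=week 6; Plan=week 2; Design=week 2; Integrate=week 1.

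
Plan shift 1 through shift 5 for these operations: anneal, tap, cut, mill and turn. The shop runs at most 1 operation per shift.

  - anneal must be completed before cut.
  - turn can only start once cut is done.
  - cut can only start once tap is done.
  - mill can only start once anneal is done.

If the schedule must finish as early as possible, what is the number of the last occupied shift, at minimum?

shift 5

The precedence chain requires at least 3 distinct shifts.
With at most 1 per shift and 5 operations, at least 5 shifts are needed.
5 works (last occupied shift: shift 5): for example cut -> shift 3, anneal -> shift 1, mill -> shift 4, turn -> shift 5, tap -> shift 2.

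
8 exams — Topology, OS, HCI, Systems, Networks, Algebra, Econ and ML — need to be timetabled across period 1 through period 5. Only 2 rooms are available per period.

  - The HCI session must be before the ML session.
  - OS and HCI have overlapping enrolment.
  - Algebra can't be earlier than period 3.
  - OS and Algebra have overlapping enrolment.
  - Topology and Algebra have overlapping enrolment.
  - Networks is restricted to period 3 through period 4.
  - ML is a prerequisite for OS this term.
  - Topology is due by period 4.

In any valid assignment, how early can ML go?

period 2

Precedence pushes ML to at least period 2; downstream work caps ML at period 4.
ML at period 2 is achievable: Systems=period 2, Networks=period 3, ML=period 2, HCI=period 1, Topology=period 1, OS=period 4, Econ=period 4, Algebra=period 3.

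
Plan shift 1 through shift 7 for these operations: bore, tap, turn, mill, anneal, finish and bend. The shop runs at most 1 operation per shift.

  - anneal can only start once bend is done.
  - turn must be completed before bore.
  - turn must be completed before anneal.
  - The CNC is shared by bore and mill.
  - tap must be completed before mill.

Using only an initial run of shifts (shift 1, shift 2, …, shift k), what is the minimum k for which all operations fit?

7 shifts

The precedence chain requires at least 2 distinct shifts.
With at most 1 per shift and 7 operations, at least 7 shifts are needed.
7 works (last occupied shift: shift 7): for example bend -> shift 2, bore -> shift 4, finish -> shift 7, mill -> shift 6, anneal -> shift 3, tap -> shift 5, turn -> shift 1.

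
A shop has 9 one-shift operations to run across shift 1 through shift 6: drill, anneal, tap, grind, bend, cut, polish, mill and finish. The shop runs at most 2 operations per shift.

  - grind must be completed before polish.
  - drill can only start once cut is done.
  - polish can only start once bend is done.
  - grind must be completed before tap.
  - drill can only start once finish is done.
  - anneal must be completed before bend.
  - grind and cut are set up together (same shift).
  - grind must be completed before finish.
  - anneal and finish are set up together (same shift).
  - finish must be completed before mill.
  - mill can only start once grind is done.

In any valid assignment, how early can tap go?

shift 2

Precedence pushes tap to at least shift 2.
tap at shift 2 is achievable: polish -> shift 5, finish -> shift 3, grind -> shift 1, bend -> shift 4, anneal -> shift 3, tap -> shift 2, mill -> shift 5, drill -> shift 4, cut -> shift 1.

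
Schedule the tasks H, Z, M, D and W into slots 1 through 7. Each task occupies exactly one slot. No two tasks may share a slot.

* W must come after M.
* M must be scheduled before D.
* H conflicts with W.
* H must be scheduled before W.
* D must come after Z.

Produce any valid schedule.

D -> 3, Z -> 2, M -> 1, W -> 5, H -> 4

Checking: M(1) before D(3); M(1) before W(5); Z(2) before D(3); H(4) before W(5); H(4) != W(5); max 1 per slot (cap 1).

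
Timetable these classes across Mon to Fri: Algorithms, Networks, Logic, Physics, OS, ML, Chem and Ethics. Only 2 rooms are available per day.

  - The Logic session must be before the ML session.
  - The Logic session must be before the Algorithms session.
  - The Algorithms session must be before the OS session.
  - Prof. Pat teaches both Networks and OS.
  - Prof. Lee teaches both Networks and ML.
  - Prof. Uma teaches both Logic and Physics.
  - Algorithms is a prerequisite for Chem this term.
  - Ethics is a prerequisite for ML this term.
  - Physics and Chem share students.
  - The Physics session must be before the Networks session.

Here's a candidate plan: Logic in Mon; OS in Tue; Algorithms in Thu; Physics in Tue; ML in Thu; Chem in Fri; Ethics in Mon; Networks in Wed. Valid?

No — it violates: The Algorithms session must be before the OS session

Prof. Uma teaches both Logic and Physics — holds.
Only 2 rooms are available per day — holds.
Physics and Chem share students — holds.
Algorithms is a prerequisite for Chem this term — holds.
The Logic session must be before the Algorithms session — holds.
Prof. Pat teaches both Networks and OS — holds.
The Algorithms session must be before the OS session — violated.
Ethics is a prerequisite for ML this term — holds.
The Physics session must be before the Networks session — holds.
Prof. Lee teaches both Networks and ML — holds.
The Logic session must be before the ML session — holds.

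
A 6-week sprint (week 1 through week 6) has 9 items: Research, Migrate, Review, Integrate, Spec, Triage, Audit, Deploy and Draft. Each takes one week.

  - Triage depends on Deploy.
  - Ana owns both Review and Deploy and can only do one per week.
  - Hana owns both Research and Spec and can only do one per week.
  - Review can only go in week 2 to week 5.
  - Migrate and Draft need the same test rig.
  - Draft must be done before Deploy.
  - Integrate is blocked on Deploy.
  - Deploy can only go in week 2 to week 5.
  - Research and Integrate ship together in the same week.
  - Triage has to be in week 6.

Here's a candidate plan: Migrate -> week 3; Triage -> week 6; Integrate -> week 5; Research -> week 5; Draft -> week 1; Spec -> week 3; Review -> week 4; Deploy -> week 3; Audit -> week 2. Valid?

Yes

Migrate and Draft need the same test rig — holds.
Hana owns both Research and Spec and can only do one per week — holds.
Integrate is blocked on Deploy — holds.
Triage has to be in week 6 — holds.
Ana owns both Review and Deploy and can only do one per week — holds.
Triage depends on Deploy — holds.
Draft must be done before Deploy — holds.
Deploy can only go in week 2 to week 5 — holds.
Review can only go in week 2 to week 5 — holds.
Research and Integrate ship together in the same week — holds.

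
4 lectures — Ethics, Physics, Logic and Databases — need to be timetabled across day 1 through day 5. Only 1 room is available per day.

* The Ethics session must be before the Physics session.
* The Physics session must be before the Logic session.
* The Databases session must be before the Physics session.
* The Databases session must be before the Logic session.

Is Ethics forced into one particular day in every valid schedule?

No

Ethics can be day 1 (e.g. Ethics in day 1, Databases in day 2, Physics in day 3, Logic in day 4) or day 2 (e.g. Ethics in day 2, Databases in day 1, Logic in day 4, Physics in day 3).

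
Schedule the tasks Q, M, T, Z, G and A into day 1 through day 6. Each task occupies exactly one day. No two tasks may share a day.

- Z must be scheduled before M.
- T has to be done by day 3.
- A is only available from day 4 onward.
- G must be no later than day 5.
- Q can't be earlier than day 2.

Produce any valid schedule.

A=day 4; Q=day 2; Z=day 5; G=day 3; M=day 6; T=day 1

Checking: Z(day 5) before M(day 6); T=day 1 in [day 1,day 3]; A=day 4 in [day 4,day 6]; G=day 3 in [day 1,day 5]; Q=day 2 in [day 2,day 6]; max 1 per day (cap 1).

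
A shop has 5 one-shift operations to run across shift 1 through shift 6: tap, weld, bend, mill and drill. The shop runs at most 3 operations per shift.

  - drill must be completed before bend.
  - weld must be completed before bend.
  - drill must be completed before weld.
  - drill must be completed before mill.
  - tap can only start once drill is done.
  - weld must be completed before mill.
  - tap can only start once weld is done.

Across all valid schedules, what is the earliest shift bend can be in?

Precedence pushes bend to at least shift 3.
bend at shift 3 is achievable: bend=shift 3, weld=shift 2, mill=shift 3, drill=shift 1, tap=shift 3.

shift 3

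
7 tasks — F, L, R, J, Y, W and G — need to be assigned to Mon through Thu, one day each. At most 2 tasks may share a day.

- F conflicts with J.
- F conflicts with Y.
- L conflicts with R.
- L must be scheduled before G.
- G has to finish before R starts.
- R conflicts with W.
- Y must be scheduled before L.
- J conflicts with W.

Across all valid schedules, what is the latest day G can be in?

Precedence pushes G to at least Wed; downstream work caps G at Wed.
G at Wed is achievable: R=Thu, G=Wed, Y=Mon, L=Tue, W=Wed, F=Tue, J=Mon.

Wed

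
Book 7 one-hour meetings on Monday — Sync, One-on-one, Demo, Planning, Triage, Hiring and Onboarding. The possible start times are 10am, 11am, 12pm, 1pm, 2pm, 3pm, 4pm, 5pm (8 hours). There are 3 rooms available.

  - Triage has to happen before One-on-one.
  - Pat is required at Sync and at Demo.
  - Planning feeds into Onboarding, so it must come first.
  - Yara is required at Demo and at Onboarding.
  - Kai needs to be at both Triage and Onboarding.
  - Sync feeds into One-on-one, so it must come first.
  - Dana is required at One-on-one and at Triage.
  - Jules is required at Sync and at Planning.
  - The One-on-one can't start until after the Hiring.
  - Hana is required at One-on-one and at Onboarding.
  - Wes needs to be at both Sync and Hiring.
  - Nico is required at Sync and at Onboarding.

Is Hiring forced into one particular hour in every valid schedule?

No

Hiring can be 10am (e.g. Onboarding -> 1pm, Triage -> 10am, One-on-one -> 12pm, Planning -> 10am, Demo -> 12pm, Hiring -> 10am, Sync -> 11am) or 11am (e.g. Hiring=11am; Sync=10am; One-on-one=12pm; Triage=10am; Onboarding=1pm; Planning=11am; Demo=11am).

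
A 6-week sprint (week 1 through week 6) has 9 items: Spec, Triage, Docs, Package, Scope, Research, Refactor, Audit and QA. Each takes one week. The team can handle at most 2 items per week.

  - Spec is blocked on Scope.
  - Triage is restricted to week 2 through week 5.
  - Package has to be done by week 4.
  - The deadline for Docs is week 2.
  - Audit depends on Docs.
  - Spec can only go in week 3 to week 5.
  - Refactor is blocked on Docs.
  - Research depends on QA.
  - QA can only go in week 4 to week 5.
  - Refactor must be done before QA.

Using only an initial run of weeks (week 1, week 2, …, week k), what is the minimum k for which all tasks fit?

The precedence chain requires at least 4 distinct weeks.
With at most 2 per week and 9 tasks, at least 5 weeks are needed.
Propagating the time windows through the other constraints, Research can't land before week 5, so the schedule must run through at least week 5.
5 works (last occupied week: week 5): for example Triage in week 2, Docs in week 1, QA in week 4, Spec in week 3, Scope in week 2, Refactor in week 3, Audit in week 4, Research in week 5, Package in week 1.

5 weeks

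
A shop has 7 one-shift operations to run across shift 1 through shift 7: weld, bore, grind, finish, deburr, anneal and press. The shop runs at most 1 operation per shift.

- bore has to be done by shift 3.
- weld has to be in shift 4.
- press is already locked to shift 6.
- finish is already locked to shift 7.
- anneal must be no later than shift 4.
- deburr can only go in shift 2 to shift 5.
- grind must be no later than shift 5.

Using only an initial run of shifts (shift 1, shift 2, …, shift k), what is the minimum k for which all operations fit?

7

With at most 1 per shift and 7 operations, at least 7 shifts are needed.
finish can't be placed before shift 7, so the schedule must run through at least shift 7.
7 works (last occupied shift: shift 7): for example deburr=shift 2; weld=shift 4; anneal=shift 3; grind=shift 5; bore=shift 1; press=shift 6; finish=shift 7.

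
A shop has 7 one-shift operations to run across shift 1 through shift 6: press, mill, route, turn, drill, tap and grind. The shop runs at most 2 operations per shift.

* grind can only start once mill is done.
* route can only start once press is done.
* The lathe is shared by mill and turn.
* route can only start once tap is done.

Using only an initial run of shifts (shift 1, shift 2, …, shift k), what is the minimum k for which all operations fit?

The precedence chain requires at least 2 distinct shifts.
With at most 2 per shift and 7 operations, at least 4 shifts are needed.
4 works (last occupied shift: shift 4): for example tap in shift 1, press in shift 1, mill in shift 2, drill in shift 4, route in shift 2, turn in shift 3, grind in shift 3.

4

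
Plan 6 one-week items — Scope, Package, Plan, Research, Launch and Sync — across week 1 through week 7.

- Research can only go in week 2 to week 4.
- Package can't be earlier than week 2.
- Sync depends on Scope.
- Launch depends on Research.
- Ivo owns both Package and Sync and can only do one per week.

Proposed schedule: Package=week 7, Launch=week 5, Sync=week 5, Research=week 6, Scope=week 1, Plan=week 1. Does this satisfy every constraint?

No. Research can only go in week 2 to week 4 is not satisfied.

Launch depends on Research — violated.
Research can only go in week 2 to week 4 — violated.
Package can't be earlier than week 2 — holds.
Sync depends on Scope — holds.
Ivo owns both Package and Sync and can only do one per week — holds.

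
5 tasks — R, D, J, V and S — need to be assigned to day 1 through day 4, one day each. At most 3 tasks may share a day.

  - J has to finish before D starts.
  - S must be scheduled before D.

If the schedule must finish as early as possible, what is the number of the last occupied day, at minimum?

2

The precedence chain requires at least 2 distinct days.
With at most 3 per day and 5 tasks, at least 2 days are needed.
2 works (last occupied day: day 2): for example J in day 1; S in day 1; D in day 2; R in day 1; V in day 2.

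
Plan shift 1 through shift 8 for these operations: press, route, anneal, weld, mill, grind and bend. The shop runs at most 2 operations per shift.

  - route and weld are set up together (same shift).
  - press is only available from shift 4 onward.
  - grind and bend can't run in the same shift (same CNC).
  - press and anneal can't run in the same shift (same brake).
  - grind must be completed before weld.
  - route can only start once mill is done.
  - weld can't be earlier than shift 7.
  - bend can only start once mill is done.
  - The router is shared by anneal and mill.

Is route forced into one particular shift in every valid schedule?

route can be shift 7 (e.g. bend=shift 2, press=shift 4, mill=shift 1, grind=shift 1, route=shift 7, anneal=shift 2, weld=shift 7) or shift 8 (e.g. anneal in shift 2; mill in shift 1; grind in shift 1; route in shift 8; weld in shift 8; press in shift 4; bend in shift 2).

No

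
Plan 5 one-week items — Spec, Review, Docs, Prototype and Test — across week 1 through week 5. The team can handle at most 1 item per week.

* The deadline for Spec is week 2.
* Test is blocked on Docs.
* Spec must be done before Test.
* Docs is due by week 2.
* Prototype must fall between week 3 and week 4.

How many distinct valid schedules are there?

8

Splitting on Spec: it can be week 1 (4), week 2 (4). Listing each branch's schedules as (Review, Docs, Prototype, Test) by week number:
Spec=week 1: (3,2,4,5) (4,2,3,5) (5,2,3,4) (5,2,4,3) — 4.
Spec=week 2: (3,1,4,5) (4,1,3,5) (5,1,3,4) (5,1,4,3) — 4.
Summing: 4 + 4 = 8.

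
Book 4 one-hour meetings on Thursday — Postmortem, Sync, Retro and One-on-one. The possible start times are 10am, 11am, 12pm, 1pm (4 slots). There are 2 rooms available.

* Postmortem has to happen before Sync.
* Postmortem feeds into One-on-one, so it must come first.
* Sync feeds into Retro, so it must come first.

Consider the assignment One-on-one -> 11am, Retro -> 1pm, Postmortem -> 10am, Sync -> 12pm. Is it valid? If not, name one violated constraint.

Valid

Postmortem has to happen before Sync — holds.
There are 2 rooms available — holds.
Postmortem feeds into One-on-one, so it must come first — holds.
Sync feeds into Retro, so it must come first — holds.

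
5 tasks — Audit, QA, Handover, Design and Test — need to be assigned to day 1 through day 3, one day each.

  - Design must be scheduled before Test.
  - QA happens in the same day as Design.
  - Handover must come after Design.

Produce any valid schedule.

Design in day 1, QA in day 1, Audit in day 1, Handover in day 2, Test in day 2

Checking: Design(day 1) before Test(day 2); Design(day 1) before Handover(day 2); QA = Design = day 1.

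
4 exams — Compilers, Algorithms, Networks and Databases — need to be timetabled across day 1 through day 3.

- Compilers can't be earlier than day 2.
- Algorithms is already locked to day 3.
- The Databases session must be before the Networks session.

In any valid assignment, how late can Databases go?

Downstream work caps Databases at day 2.
Databases at day 2 is achievable: Algorithms=day 3; Networks=day 3; Databases=day 2; Compilers=day 2.

day 2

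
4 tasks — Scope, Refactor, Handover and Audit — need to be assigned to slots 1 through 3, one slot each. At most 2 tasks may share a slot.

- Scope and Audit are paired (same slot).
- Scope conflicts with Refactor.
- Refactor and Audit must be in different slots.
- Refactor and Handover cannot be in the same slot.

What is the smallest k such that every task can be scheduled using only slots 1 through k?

With at most 2 per slot and 4 tasks, at least 2 slots are needed.
Could 2 slots be enough, i.e. nothing placed later than 2? Refactor could only be at {1, 2}; try each:
- suppose Refactor is at 1; Audit can't share with Refactor (1) → {2}; Handover can't share with Refactor (1) → {2}; Scope can't share with Refactor (1) → {2}; that puts Scope, Handover and Audit all in 2 — more than 2 per slot.
- suppose Refactor is at 2; Audit can't share with Refactor (2) → {1}; Handover can't share with Refactor (2) → {1}; Scope can't share with Refactor (2) → {1}; that puts Scope, Handover and Audit all in 1 — more than 2 per slot.
Every option fails, so 2 slots is not enough.
3 works (last occupied slot: 3): for example Refactor in 2; Audit in 1; Handover in 3; Scope in 1.

3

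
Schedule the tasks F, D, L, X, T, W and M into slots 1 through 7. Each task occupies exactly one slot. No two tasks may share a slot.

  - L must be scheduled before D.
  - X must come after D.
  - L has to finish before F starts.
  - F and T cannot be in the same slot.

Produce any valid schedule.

X in 4; W in 6; T in 5; F in 3; M in 7; L in 1; D in 2

Checking: D(2) before X(4); L(1) before D(2); L(1) before F(3); F(3) != T(5); max 1 per slot (cap 1).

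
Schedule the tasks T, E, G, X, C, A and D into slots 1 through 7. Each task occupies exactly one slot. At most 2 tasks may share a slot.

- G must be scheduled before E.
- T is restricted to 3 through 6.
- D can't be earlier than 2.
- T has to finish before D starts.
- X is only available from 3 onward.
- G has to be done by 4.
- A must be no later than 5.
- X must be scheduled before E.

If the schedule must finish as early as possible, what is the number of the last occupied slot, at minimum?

The precedence chain requires at least 2 distinct slots.
With at most 2 per slot and 7 tasks, at least 4 slots are needed.
Propagating the time windows through the other constraints, E can't land before 4, so the schedule must run through at least slot 4.
4 works (last occupied slot: 4): for example A=2, T=3, G=1, E=4, D=4, X=3, C=1.

slot 4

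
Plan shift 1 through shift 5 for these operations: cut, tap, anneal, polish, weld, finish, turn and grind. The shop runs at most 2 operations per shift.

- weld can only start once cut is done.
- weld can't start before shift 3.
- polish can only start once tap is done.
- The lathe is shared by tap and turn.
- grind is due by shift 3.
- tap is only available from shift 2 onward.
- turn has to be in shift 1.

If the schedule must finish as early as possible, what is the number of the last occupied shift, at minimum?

shift 4

The precedence chain requires at least 2 distinct shifts.
With at most 2 per shift and 8 operations, at least 4 shifts are needed.
weld can't be placed before shift 3, so the schedule must run through at least shift 3.
4 works (last occupied shift: shift 4): for example grind in shift 1; cut in shift 2; tap in shift 2; finish in shift 4; polish in shift 3; turn in shift 1; weld in shift 3; anneal in shift 4.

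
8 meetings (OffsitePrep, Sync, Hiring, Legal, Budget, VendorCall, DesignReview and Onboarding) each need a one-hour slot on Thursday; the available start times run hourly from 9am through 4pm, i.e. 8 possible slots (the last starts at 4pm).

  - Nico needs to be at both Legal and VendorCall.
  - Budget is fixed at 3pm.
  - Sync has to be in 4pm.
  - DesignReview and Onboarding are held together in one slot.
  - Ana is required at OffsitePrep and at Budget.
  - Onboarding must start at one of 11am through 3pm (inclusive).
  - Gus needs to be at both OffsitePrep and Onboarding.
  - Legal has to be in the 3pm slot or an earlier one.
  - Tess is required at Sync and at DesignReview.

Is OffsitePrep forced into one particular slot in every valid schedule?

No

OffsitePrep can be 9am (e.g. Legal -> 9am; Hiring -> 9am; Onboarding -> 11am; Budget -> 3pm; OffsitePrep -> 9am; DesignReview -> 11am; Sync -> 4pm; VendorCall -> 10am) or 10am (e.g. Hiring in 9am; Legal in 9am; VendorCall in 10am; OffsitePrep in 10am; DesignReview in 11am; Onboarding in 11am; Sync in 4pm; Budget in 3pm).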